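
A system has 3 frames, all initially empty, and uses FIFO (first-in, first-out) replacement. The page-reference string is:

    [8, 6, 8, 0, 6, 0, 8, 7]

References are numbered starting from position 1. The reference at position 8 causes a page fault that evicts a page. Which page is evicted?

8

pos 1: 8 -> fault, frames {8}
pos 2: 6 -> fault, frames {8,6}
pos 3: 8 -> hit
pos 4: 0 -> fault, frames {8,6,0}
pos 5: 6 -> hit
pos 6: 0 -> hit
pos 7: 8 -> hit
pos 8: 7 -> fault, evict 8, frames {6,0,7}
At position 8, page 8 is evicted.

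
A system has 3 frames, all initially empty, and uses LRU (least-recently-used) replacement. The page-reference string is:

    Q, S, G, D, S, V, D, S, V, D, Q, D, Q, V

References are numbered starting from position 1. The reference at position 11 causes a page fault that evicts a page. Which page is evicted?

pos 1: Q -> fault, frames {Q}
pos 2: S -> fault, frames {Q,S}
pos 3: G -> fault, frames {Q,S,G}
pos 4: D -> fault, evict Q, frames {S,G,D}
pos 5: S -> hit
pos 6: V -> fault, evict G, frames {D,S,V}
pos 7: D -> hit
pos 8: S -> hit
pos 9: V -> hit
pos 10: D -> hit
pos 11: Q -> fault, evict S, frames {V,D,Q}
At position 11, page S is evicted.

S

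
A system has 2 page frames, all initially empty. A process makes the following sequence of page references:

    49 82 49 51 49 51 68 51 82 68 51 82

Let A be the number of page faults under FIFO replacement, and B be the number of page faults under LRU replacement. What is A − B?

Under FIFO: F F . F F . F F F F F F → 10 faults.
Under LRU: F F . F . . F . F F F F → 8 faults.
A − B = 10 − 8 = 2.

2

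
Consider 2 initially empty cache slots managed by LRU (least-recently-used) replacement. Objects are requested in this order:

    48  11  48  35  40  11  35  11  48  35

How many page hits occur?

2

48: miss, frames [48]
11: miss, frames [48, 11]
48: hit
35: miss, evict 11, frames [48, 35]
40: miss, evict 48, frames [35, 40]
11: miss, evict 35, frames [40, 11]
35: miss, evict 40, frames [11, 35]
11: hit
48: miss, evict 35, frames [11, 48]
35: miss, evict 11, frames [48, 35]
Hits: 2.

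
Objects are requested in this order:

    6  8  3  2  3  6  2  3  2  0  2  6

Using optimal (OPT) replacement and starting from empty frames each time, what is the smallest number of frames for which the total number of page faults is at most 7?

f=1: 12 faults
f=2: 8 faults
f=3: 5 faults
f=4: 5 faults
f=5: 5 faults
Smallest f with faults ≤ 7 is 3.

3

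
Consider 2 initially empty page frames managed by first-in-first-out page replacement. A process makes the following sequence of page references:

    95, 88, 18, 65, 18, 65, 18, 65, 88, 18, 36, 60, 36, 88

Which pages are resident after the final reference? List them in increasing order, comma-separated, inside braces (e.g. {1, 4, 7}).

95: fault, frames (95)
88: fault, frames (95 88)
18: fault, evict 95, frames (88 18)
65: fault, evict 88, frames (18 65)
18: hit
65: hit
18: hit
65: hit
88: fault, evict 18, frames (65 88)
18: fault, evict 65, frames (88 18)
36: fault, evict 88, frames (18 36)
60: fault, evict 18, frames (36 60)
36: hit
88: fault, evict 36, frames (60 88)

{60, 88}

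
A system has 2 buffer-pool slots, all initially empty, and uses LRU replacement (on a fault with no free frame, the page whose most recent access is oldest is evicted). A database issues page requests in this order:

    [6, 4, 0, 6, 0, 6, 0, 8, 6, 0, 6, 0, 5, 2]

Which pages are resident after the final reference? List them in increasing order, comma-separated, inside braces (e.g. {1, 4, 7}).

{2, 5}

6: miss, frames {6}
4: miss, frames {6,4}
0: miss, evict 6, frames {4,0}
6: miss, evict 4, frames {0,6}
0: hit
6: hit
0: hit
8: miss, evict 6, frames {0,8}
6: miss, evict 0, frames {8,6}
0: miss, evict 8, frames {6,0}
6: hit
0: hit
5: miss, evict 6, frames {0,5}
2: miss, evict 0, frames {5,2}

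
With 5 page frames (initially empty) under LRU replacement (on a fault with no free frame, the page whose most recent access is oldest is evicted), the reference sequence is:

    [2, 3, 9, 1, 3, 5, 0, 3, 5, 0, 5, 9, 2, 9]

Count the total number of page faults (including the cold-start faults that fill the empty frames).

2 -> fault, frames (2)
3 -> fault, frames (2 3)
9 -> fault, frames (2 3 9)
1 -> fault, frames (2 3 9 1)
3 -> hit
5 -> fault, frames (2 9 1 3 5)
0 -> fault, evict 2, frames (9 1 3 5 0)
3 -> hit
5 -> hit
0 -> hit
5 -> hit
9 -> hit
2 -> fault, evict 1, frames (3 0 5 9 2)
9 -> hit
Page faults: 7.

7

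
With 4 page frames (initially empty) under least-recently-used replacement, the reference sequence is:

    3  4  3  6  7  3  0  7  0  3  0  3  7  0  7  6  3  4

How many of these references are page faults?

3: fault, frames (3)
4: fault, frames (3 4)
3: hit
6: fault, frames (4 3 6)
7: fault, frames (4 3 6 7)
3: hit
0: fault, evict 4, frames (6 7 3 0)
7: hit
0: hit
3: hit
0: hit
3: hit
7: hit
0: hit
7: hit
6: hit
3: hit
4: fault, evict 0, frames (7 6 3 4)
Page faults: 6.

6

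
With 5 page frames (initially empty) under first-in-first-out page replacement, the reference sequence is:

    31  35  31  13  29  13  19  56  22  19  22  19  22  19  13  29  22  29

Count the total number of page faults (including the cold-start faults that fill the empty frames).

31: fault, frames {31}
35: fault, frames {31,35}
31: hit
13: fault, frames {31,35,13}
29: fault, frames {31,35,13,29}
13: hit
19: fault, frames {31,35,13,29,19}
56: fault, evict 31, frames {35,13,29,19,56}
22: fault, evict 35, frames {13,29,19,56,22}
19: hit
22: hit
19: hit
22: hit
19: hit
13: hit
29: hit
22: hit
29: hit
Page faults: 7.

7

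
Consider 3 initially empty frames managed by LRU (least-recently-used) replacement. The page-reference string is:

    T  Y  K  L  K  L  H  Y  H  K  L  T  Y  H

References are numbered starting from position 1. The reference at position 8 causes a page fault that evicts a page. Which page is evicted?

K

pos 1: T: fault, frames {T}
pos 2: Y: fault, frames {T,Y}
pos 3: K: fault, frames {T,Y,K}
pos 4: L: fault, evict T, frames {Y,K,L}
pos 5: K: hit
pos 6: L: hit
pos 7: H: fault, evict Y, frames {K,L,H}
pos 8: Y: fault, evict K, frames {L,H,Y}
At position 8, page K is evicted.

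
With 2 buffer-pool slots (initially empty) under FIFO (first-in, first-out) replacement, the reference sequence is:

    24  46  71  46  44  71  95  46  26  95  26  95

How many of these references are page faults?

24: miss, frames (24)
46: miss, frames (24 46)
71: miss, evict 24, frames (46 71)
46: hit
44: miss, evict 46, frames (71 44)
71: hit
95: miss, evict 71, frames (44 95)
46: miss, evict 44, frames (95 46)
26: miss, evict 95, frames (46 26)
95: miss, evict 46, frames (26 95)
26: hit
95: hit
Page faults: 8.

8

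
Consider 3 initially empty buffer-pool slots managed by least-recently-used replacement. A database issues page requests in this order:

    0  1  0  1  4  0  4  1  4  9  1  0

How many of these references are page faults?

5

0 → miss, frames [0]
1 → miss, frames [0, 1]
0 → hit
1 → hit
4 → miss, frames [0, 1, 4]
0 → hit
4 → hit
1 → hit
4 → hit
9 → miss, evict 0, frames [1, 4, 9]
1 → hit
0 → miss, evict 4, frames [9, 1, 0]
Page faults: 5.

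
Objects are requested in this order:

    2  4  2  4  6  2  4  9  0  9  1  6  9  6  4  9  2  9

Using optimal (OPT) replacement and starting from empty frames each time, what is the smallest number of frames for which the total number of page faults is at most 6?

f=1: 18 faults
f=2: 10 faults
f=3: 8 faults
f=4: 7 faults
f=5: 6 faults
f=6: 6 faults
Smallest f with faults ≤ 6 is 5.

5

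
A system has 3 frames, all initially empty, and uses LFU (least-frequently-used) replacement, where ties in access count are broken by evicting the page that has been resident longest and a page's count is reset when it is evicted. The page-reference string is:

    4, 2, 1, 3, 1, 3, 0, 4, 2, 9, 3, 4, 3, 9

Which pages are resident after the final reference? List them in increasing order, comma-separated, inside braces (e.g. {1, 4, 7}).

{1, 3, 9}

4 → miss, frames {4}
2 → miss, frames {4,2}
1 → miss, frames {4,2,1}
3 → miss, evict 4, frames {2,1,3}
1 → hit
3 → hit
0 → miss, evict 2, frames {1,3,0}
4 → miss, evict 0, frames {1,3,4}
2 → miss, evict 4, frames {1,3,2}
9 → miss, evict 2, frames {1,3,9}
3 → hit
4 → miss, evict 9, frames {1,3,4}
3 → hit
9 → miss, evict 4, frames {1,3,9}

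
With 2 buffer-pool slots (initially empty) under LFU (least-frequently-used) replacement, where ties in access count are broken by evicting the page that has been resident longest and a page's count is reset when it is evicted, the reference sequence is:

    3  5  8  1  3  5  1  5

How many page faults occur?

7

3: fault, frames [3]
5: fault, frames [3, 5]
8: fault, evict 3, frames [5, 8]
1: fault, evict 5, frames [8, 1]
3: fault, evict 8, frames [1, 3]
5: fault, evict 1, frames [3, 5]
1: fault, evict 3, frames [5, 1]
5: hit
Page faults: 7.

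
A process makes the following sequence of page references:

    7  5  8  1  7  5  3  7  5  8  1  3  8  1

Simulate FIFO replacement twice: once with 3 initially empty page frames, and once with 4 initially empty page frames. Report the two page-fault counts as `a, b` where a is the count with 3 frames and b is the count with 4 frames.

9, 10

3 frames: F F F F F F F . . F F . . . → 9 faults.
4 frames: F F F F . . F F F F F F . . → 10 faults.
10 > 9: adding a frame increased faults — Belady's anomaly.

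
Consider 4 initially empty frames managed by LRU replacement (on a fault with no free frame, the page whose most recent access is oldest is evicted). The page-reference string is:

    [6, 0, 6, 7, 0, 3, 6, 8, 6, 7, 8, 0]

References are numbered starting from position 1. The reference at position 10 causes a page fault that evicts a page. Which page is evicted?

pos 1: 6: miss, frames [6]
pos 2: 0: miss, frames [6, 0]
pos 3: 6: hit
pos 4: 7: miss, frames [0, 6, 7]
pos 5: 0: hit
pos 6: 3: miss, frames [6, 7, 0, 3]
pos 7: 6: hit
pos 8: 8: miss, evict 7, frames [0, 3, 6, 8]
pos 9: 6: hit
pos 10: 7: miss, evict 0, frames [3, 8, 6, 7]
At position 10, page 0 is evicted.

0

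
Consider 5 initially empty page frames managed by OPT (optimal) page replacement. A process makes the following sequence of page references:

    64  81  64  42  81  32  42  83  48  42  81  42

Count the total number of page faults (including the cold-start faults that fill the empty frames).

64 -> fault, frames [64]
81 -> fault, frames [64, 81]
64 -> hit
42 -> fault, frames [64, 81, 42]
81 -> hit
32 -> fault, frames [64, 81, 42, 32]
42 -> hit
83 -> fault, frames [64, 81, 42, 32, 83]
48 -> fault, evict 83, frames [64, 81, 42, 32, 48]
42 -> hit
81 -> hit
42 -> hit
Page faults: 6.

6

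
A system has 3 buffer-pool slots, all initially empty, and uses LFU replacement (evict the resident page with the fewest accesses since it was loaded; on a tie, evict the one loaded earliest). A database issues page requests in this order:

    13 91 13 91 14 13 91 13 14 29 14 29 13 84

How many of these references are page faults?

13: fault, frames (13)
91: fault, frames (13 91)
13: hit
91: hit
14: fault, frames (13 91 14)
13: hit
91: hit
13: hit
14: hit
29: fault, evict 14, frames (13 91 29)
14: fault, evict 29, frames (13 91 14)
29: fault, evict 14, frames (13 91 29)
13: hit
84: fault, evict 29, frames (13 91 84)
Page faults: 7.

7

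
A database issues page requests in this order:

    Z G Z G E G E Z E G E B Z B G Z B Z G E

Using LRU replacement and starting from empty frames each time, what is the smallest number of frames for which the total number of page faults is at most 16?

2

f=1: 20 faults
f=2: 12 faults
f=3: 7 faults
f=4: 4 faults
Smallest f with faults ≤ 16 is 2.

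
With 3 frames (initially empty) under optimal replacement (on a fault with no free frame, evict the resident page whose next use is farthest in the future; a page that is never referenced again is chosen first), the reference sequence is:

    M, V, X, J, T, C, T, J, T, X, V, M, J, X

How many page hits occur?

5

M: fault, frames [M]
V: fault, frames [M, V]
X: fault, frames [M, V, X]
J: fault, evict M, frames [V, X, J]
T: fault, evict V, frames [X, J, T]
C: fault, evict X, frames [J, T, C]
T: hit
J: hit
T: hit
X: fault, evict C, frames [J, T, X]
V: fault, evict T, frames [J, X, V]
M: fault, evict V, frames [J, X, M]
J: hit
X: hit
Hits: 5.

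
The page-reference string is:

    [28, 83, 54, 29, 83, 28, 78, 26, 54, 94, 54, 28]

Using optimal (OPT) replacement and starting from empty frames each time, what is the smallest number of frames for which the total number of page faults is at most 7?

f=1: 12 faults
f=2: 10 faults
f=3: 8 faults
f=4: 7 faults
f=5: 7 faults
f=6: 7 faults
f=7: 7 faults
Smallest f with faults ≤ 7 is 4.

4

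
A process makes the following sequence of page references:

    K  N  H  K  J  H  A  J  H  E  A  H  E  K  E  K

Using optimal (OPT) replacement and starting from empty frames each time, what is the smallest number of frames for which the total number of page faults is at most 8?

f=1: 16 faults
f=2: 9 faults
f=3: 7 faults
f=4: 6 faults
f=5: 6 faults
f=6: 6 faults
Smallest f with faults ≤ 8 is 3.

3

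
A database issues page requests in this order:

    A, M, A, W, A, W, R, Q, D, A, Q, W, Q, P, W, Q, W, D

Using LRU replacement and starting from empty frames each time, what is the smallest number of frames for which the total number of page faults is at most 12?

3

f=1: 18 faults
f=2: 13 faults
f=3: 10 faults
f=4: 10 faults
f=5: 7 faults
f=6: 7 faults
f=7: 7 faults
Smallest f with faults ≤ 12 is 3.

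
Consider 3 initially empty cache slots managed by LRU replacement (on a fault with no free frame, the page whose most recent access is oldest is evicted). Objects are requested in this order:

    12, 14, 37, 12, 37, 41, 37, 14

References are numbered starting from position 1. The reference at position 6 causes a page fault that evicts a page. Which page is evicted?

14

pos 1: 12: miss, frames (12)
pos 2: 14: miss, frames (12 14)
pos 3: 37: miss, frames (12 14 37)
pos 4: 12: hit
pos 5: 37: hit
pos 6: 41: miss, evict 14, frames (12 37 41)
At position 6, page 14 is evicted.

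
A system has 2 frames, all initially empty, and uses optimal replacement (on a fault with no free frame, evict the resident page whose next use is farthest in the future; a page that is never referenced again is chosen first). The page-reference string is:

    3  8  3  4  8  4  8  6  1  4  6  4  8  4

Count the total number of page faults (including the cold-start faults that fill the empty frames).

7

3: fault, frames [3]
8: fault, frames [3, 8]
3: hit
4: fault, evict 3, frames [8, 4]
8: hit
4: hit
8: hit
6: fault, evict 8, frames [4, 6]
1: fault, evict 6, frames [4, 1]
4: hit
6: fault, evict 1, frames [4, 6]
4: hit
8: fault, evict 6, frames [4, 8]
4: hit
Page faults: 7.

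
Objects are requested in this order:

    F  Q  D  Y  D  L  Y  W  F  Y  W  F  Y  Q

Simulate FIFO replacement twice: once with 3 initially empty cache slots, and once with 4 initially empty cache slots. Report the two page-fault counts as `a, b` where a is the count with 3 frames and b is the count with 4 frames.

9, 8

3 frames: F F F F . F . F F F . . . F → 9 faults.
4 frames: F F F F . F . F F . . . . F → 8 faults.
8 < 9: adding a frame reduced faults, as is typical.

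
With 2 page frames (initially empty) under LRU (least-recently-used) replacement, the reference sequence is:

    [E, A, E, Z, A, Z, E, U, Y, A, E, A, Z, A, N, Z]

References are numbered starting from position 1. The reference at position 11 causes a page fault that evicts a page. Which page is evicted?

Y

pos 1: E: fault, frames {E}
pos 2: A: fault, frames {E,A}
pos 3: E: hit
pos 4: Z: fault, evict A, frames {E,Z}
pos 5: A: fault, evict E, frames {Z,A}
pos 6: Z: hit
pos 7: E: fault, evict A, frames {Z,E}
pos 8: U: fault, evict Z, frames {E,U}
pos 9: Y: fault, evict E, frames {U,Y}
pos 10: A: fault, evict U, frames {Y,A}
pos 11: E: fault, evict Y, frames {A,E}
At position 11, page Y is evicted.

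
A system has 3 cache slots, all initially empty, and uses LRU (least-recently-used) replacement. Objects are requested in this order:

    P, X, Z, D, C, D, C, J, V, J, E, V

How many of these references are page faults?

8

P → miss, frames (P)
X → miss, frames (P X)
Z → miss, frames (P X Z)
D → miss, evict P, frames (X Z D)
C → miss, evict X, frames (Z D C)
D → hit
C → hit
J → miss, evict Z, frames (D C J)
V → miss, evict D, frames (C J V)
J → hit
E → miss, evict C, frames (V J E)
V → hit
Page faults: 8.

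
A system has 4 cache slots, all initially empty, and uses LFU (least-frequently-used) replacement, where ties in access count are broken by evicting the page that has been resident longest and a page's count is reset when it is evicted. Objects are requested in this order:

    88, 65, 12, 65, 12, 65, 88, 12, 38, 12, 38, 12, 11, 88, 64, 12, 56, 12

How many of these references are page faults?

88: miss, frames (88)
65: miss, frames (88 65)
12: miss, frames (88 65 12)
65: hit
12: hit
65: hit
88: hit
12: hit
38: miss, frames (88 65 12 38)
12: hit
38: hit
12: hit
11: miss, evict 88, frames (65 12 38 11)
88: miss, evict 11, frames (65 12 38 88)
64: miss, evict 88, frames (65 12 38 64)
12: hit
56: miss, evict 64, frames (65 12 38 56)
12: hit
Page faults: 8.

8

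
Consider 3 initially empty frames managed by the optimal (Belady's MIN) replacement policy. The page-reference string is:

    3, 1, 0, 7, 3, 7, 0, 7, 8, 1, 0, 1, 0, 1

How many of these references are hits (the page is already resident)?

3: fault, frames [3]
1: fault, frames [3, 1]
0: fault, frames [3, 1, 0]
7: fault, evict 1, frames [3, 0, 7]
3: hit
7: hit
0: hit
7: hit
8: fault, evict 7, frames [3, 0, 8]
1: fault, evict 8, frames [3, 0, 1]
0: hit
1: hit
0: hit
1: hit
Hits: 8.

8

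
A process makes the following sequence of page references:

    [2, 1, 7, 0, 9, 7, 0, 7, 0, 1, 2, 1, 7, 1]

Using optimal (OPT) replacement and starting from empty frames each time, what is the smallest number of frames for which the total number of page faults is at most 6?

f=1: 14 faults
f=2: 9 faults
f=3: 7 faults
f=4: 6 faults
f=5: 5 faults
Smallest f with faults ≤ 6 is 4.

4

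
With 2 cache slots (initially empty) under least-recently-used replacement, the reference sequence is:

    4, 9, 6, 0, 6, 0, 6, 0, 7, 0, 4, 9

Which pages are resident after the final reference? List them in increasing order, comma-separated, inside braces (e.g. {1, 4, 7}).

{4, 9}

4: fault, frames (4)
9: fault, frames (4 9)
6: fault, evict 4, frames (9 6)
0: fault, evict 9, frames (6 0)
6: hit
0: hit
6: hit
0: hit
7: fault, evict 6, frames (0 7)
0: hit
4: fault, evict 7, frames (0 4)
9: fault, evict 0, frames (4 9)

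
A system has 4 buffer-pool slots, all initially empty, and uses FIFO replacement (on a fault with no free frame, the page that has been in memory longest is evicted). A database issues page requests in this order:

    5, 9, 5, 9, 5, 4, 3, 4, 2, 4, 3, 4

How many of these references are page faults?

5

5 → fault, frames [5]
9 → fault, frames [5, 9]
5 → hit
9 → hit
5 → hit
4 → fault, frames [5, 9, 4]
3 → fault, frames [5, 9, 4, 3]
4 → hit
2 → fault, evict 5, frames [9, 4, 3, 2]
4 → hit
3 → hit
4 → hit
Page faults: 5.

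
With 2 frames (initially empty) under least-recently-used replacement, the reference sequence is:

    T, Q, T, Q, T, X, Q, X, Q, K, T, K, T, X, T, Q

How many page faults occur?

T: miss, frames (T)
Q: miss, frames (T Q)
T: hit
Q: hit
T: hit
X: miss, evict Q, frames (T X)
Q: miss, evict T, frames (X Q)
X: hit
Q: hit
K: miss, evict X, frames (Q K)
T: miss, evict Q, frames (K T)
K: hit
T: hit
X: miss, evict K, frames (T X)
T: hit
Q: miss, evict X, frames (T Q)
Page faults: 8.

8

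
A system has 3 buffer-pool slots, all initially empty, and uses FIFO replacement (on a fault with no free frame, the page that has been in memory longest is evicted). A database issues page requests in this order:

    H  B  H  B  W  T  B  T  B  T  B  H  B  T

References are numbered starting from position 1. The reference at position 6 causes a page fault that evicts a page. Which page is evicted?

pos 1: H → miss, frames [H]
pos 2: B → miss, frames [H, B]
pos 3: H → hit
pos 4: B → hit
pos 5: W → miss, frames [H, B, W]
pos 6: T → miss, evict H, frames [B, W, T]
At position 6, page H is evicted.

H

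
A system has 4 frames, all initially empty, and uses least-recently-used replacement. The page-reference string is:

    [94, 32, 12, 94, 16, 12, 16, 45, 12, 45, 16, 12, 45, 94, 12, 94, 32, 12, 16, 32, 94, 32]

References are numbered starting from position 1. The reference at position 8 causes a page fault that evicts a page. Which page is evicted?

32

pos 1: 94: fault, frames (94)
pos 2: 32: fault, frames (94 32)
pos 3: 12: fault, frames (94 32 12)
pos 4: 94: hit
pos 5: 16: fault, frames (32 12 94 16)
pos 6: 12: hit
pos 7: 16: hit
pos 8: 45: fault, evict 32, frames (94 12 16 45)
At position 8, page 32 is evicted.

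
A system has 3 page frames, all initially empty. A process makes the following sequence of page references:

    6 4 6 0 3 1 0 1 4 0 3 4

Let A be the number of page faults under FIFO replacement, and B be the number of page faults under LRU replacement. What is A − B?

1

Under FIFO: F F . F F F . . F F F . → 8 faults.
Under LRU: F F . F F F . . F . F . → 7 faults.
A − B = 8 − 7 = 1.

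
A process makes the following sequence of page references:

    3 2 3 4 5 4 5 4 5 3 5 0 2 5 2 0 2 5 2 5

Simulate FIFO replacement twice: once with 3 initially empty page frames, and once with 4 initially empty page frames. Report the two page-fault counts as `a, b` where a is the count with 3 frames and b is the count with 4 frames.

3 frames: F F . F F . . . . F . F F F . . . . . . → 8 faults.
4 frames: F F . F F . . . . . . F . . . . . . . . → 5 faults.
5 < 8: adding a frame reduced faults, as is typical.

8, 5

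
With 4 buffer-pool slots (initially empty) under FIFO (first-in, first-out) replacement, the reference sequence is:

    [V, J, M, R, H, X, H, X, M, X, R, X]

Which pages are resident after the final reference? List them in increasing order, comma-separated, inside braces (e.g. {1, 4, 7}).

{H, M, R, X}

V → fault, frames {V}
J → fault, frames {V,J}
M → fault, frames {V,J,M}
R → fault, frames {V,J,M,R}
H → fault, evict V, frames {J,M,R,H}
X → fault, evict J, frames {M,R,H,X}
H → hit
X → hit
M → hit
X → hit
R → hit
X → hit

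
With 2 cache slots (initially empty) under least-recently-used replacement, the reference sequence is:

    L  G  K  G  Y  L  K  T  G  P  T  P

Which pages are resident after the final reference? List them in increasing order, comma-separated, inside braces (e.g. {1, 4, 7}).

{P, T}

L -> miss, frames {L}
G -> miss, frames {L,G}
K -> miss, evict L, frames {G,K}
G -> hit
Y -> miss, evict K, frames {G,Y}
L -> miss, evict G, frames {Y,L}
K -> miss, evict Y, frames {L,K}
T -> miss, evict L, frames {K,T}
G -> miss, evict K, frames {T,G}
P -> miss, evict T, frames {G,P}
T -> miss, evict G, frames {P,T}
P -> hit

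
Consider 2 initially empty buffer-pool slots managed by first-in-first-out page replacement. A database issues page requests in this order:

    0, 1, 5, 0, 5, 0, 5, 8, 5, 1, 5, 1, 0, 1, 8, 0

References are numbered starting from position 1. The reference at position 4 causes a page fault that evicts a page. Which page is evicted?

pos 1: 0 → fault, frames (0)
pos 2: 1 → fault, frames (0 1)
pos 3: 5 → fault, evict 0, frames (1 5)
pos 4: 0 → fault, evict 1, frames (5 0)
At position 4, page 1 is evicted.

1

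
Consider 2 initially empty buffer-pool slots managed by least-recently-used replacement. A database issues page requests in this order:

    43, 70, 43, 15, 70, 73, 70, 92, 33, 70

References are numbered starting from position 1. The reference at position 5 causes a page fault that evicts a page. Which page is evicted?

pos 1: 43: fault, frames [43]
pos 2: 70: fault, frames [43, 70]
pos 3: 43: hit
pos 4: 15: fault, evict 70, frames [43, 15]
pos 5: 70: fault, evict 43, frames [15, 70]
At position 5, page 43 is evicted.

43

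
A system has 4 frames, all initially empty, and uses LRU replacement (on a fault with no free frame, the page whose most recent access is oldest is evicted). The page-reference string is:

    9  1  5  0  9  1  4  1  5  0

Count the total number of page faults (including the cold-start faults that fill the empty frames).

9 -> fault, frames {9}
1 -> fault, frames {9,1}
5 -> fault, frames {9,1,5}
0 -> fault, frames {9,1,5,0}
9 -> hit
1 -> hit
4 -> fault, evict 5, frames {0,9,1,4}
1 -> hit
5 -> fault, evict 0, frames {9,4,1,5}
0 -> fault, evict 9, frames {4,1,5,0}
Page faults: 7.

7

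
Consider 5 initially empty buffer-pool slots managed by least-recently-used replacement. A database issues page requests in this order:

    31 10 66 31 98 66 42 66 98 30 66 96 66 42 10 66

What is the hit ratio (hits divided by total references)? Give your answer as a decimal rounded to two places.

31 → fault, frames [31]
10 → fault, frames [31, 10]
66 → fault, frames [31, 10, 66]
31 → hit
98 → fault, frames [10, 66, 31, 98]
66 → hit
42 → fault, frames [10, 31, 98, 66, 42]
66 → hit
98 → hit
30 → fault, evict 10, frames [31, 42, 66, 98, 30]
66 → hit
96 → fault, evict 31, frames [42, 98, 30, 66, 96]
66 → hit
42 → hit
10 → fault, evict 98, frames [30, 96, 66, 42, 10]
66 → hit
Hits: 8 of 16 references → 8/16 = 0.5000.

0.50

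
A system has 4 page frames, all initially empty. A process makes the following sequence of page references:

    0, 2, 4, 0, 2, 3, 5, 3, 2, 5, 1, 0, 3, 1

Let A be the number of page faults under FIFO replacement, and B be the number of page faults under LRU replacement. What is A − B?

Under FIFO: F F F . . F F . . . F F . . → 7 faults.
Under LRU: F F F . . F F . . . F F F . → 8 faults.
A − B = 7 − 8 = -1.

-1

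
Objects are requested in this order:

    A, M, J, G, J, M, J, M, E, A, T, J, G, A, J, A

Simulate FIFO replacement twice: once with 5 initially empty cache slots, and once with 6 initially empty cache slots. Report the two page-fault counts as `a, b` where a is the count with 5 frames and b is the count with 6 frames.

5 frames: F F F F . . . . F . F . . F . . → 7 faults.
6 frames: F F F F . . . . F . F . . . . . → 6 faults.
6 < 7: adding a frame reduced faults, as is typical.

7, 6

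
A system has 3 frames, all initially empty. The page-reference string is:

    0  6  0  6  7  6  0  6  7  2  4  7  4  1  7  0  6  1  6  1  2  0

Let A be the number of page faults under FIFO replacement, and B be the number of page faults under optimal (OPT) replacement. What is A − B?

Under FIFO: F F . . F . . . . F F . . F F F F F . . F F → 12 faults.
Under OPT: F F . . F . . . . F F . . F . . F . . . F . → 8 faults.
A − B = 12 − 8 = 4.

4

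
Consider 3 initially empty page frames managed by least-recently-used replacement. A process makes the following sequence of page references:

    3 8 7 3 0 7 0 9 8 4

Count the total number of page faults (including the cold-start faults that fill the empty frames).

3 → fault, frames {3}
8 → fault, frames {3,8}
7 → fault, frames {3,8,7}
3 → hit
0 → fault, evict 8, frames {7,3,0}
7 → hit
0 → hit
9 → fault, evict 3, frames {7,0,9}
8 → fault, evict 7, frames {0,9,8}
4 → fault, evict 0, frames {9,8,4}
Page faults: 7.

7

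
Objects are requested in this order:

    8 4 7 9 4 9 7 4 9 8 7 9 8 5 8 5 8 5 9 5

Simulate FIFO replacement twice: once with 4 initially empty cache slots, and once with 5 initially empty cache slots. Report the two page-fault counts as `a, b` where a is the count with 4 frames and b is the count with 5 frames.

4 frames: F F F F . . . . . . . . . F F . . . . . → 6 faults.
5 frames: F F F F . . . . . . . . . F . . . . . . → 5 faults.
5 < 6: adding a frame reduced faults, as is typical.

6, 5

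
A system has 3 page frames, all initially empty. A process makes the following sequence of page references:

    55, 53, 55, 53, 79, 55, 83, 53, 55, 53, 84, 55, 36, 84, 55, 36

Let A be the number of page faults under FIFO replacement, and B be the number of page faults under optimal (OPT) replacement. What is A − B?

Under FIFO: F F . . F . F . F F F . F . F . → 9 faults.
Under OPT: F F . . F . F . . . F . F . . . → 6 faults.
A − B = 9 − 6 = 3.

3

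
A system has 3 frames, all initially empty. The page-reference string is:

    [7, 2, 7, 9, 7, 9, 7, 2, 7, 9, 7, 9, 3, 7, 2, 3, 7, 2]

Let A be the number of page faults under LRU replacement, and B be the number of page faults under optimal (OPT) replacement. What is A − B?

1

Under LRU: F F . F . . . . . . . . F . F . . . → 5 faults.
Under OPT: F F . F . . . . . . . . F . . . . . → 4 faults.
A − B = 5 − 4 = 1.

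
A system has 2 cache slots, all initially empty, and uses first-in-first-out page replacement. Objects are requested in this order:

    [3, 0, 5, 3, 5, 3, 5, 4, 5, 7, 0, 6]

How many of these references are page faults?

9

3 → miss, frames [3]
0 → miss, frames [3, 0]
5 → miss, evict 3, frames [0, 5]
3 → miss, evict 0, frames [5, 3]
5 → hit
3 → hit
5 → hit
4 → miss, evict 5, frames [3, 4]
5 → miss, evict 3, frames [4, 5]
7 → miss, evict 4, frames [5, 7]
0 → miss, evict 5, frames [7, 0]
6 → miss, evict 7, frames [0, 6]
Page faults: 9.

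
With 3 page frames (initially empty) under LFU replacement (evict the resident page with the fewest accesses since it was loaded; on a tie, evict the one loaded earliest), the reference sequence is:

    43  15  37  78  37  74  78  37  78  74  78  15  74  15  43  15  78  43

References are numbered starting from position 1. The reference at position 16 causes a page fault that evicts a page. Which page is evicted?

pos 1: 43 → fault, frames {43}
pos 2: 15 → fault, frames {43,15}
pos 3: 37 → fault, frames {43,15,37}
pos 4: 78 → fault, evict 43, frames {15,37,78}
pos 5: 37 → hit
pos 6: 74 → fault, evict 15, frames {37,78,74}
pos 7: 78 → hit
pos 8: 37 → hit
pos 9: 78 → hit
pos 10: 74 → hit
pos 11: 78 → hit
pos 12: 15 → fault, evict 74, frames {37,78,15}
pos 13: 74 → fault, evict 15, frames {37,78,74}
pos 14: 15 → fault, evict 74, frames {37,78,15}
pos 15: 43 → fault, evict 15, frames {37,78,43}
pos 16: 15 → fault, evict 43, frames {37,78,15}
At position 16, page 43 is evicted.

43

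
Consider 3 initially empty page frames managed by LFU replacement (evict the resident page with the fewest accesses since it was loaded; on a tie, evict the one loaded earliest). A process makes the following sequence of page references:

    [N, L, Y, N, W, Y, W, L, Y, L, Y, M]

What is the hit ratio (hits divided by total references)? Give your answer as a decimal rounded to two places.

0.50

N -> miss, frames [N]
L -> miss, frames [N, L]
Y -> miss, frames [N, L, Y]
N -> hit
W -> miss, evict L, frames [N, Y, W]
Y -> hit
W -> hit
L -> miss, evict N, frames [Y, W, L]
Y -> hit
L -> hit
Y -> hit
M -> miss, evict W, frames [Y, L, M]
Hits: 6 of 12 references → 6/12 = 0.5000.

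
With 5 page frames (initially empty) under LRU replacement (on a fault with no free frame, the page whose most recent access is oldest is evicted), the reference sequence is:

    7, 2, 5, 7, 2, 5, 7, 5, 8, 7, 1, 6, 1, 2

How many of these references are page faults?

7

7 -> fault, frames [7]
2 -> fault, frames [7, 2]
5 -> fault, frames [7, 2, 5]
7 -> hit
2 -> hit
5 -> hit
7 -> hit
5 -> hit
8 -> fault, frames [2, 7, 5, 8]
7 -> hit
1 -> fault, frames [2, 5, 8, 7, 1]
6 -> fault, evict 2, frames [5, 8, 7, 1, 6]
1 -> hit
2 -> fault, evict 5, frames [8, 7, 6, 1, 2]
Page faults: 7.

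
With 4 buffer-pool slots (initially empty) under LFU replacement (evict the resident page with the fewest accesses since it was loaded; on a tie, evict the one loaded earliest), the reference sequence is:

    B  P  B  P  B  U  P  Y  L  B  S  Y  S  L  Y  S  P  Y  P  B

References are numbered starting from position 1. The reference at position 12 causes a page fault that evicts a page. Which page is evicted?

pos 1: B -> fault, frames [B]
pos 2: P -> fault, frames [B, P]
pos 3: B -> hit
pos 4: P -> hit
pos 5: B -> hit
pos 6: U -> fault, frames [B, P, U]
pos 7: P -> hit
pos 8: Y -> fault, frames [B, P, U, Y]
pos 9: L -> fault, evict U, frames [B, P, Y, L]
pos 10: B -> hit
pos 11: S -> fault, evict Y, frames [B, P, L, S]
pos 12: Y -> fault, evict L, frames [B, P, S, Y]
At position 12, page L is evicted.

L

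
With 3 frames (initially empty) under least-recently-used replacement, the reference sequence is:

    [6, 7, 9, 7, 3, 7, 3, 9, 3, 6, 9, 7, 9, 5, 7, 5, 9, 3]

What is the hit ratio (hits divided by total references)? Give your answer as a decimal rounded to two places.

0.56

6: miss, frames {6}
7: miss, frames {6,7}
9: miss, frames {6,7,9}
7: hit
3: miss, evict 6, frames {9,7,3}
7: hit
3: hit
9: hit
3: hit
6: miss, evict 7, frames {9,3,6}
9: hit
7: miss, evict 3, frames {6,9,7}
9: hit
5: miss, evict 6, frames {7,9,5}
7: hit
5: hit
9: hit
3: miss, evict 7, frames {5,9,3}
Hits: 10 of 18 references → 10/18 = 0.5556.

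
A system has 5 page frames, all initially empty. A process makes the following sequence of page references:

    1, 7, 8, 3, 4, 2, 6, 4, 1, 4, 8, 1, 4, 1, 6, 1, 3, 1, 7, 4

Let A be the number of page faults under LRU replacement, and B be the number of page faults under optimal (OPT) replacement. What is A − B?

3

Under LRU: F F F F F F F . F . F . . . . . F . F . → 11 faults.
Under OPT: F F F F F F F . . . . . . . . . . . F . → 8 faults.
A − B = 11 − 8 = 3.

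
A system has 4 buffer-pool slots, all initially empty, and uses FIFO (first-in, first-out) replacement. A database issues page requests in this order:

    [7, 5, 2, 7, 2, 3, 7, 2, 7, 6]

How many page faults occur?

5

7: miss, frames (7)
5: miss, frames (7 5)
2: miss, frames (7 5 2)
7: hit
2: hit
3: miss, frames (7 5 2 3)
7: hit
2: hit
7: hit
6: miss, evict 7, frames (5 2 3 6)
Page faults: 5.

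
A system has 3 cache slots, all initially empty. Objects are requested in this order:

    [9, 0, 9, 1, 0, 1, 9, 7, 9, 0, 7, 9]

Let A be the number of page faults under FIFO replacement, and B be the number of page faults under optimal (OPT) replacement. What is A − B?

Under FIFO: F F . F . . . F F F . . → 6 faults.
Under OPT: F F . F . . . F . . . . → 4 faults.
A − B = 6 − 4 = 2.

2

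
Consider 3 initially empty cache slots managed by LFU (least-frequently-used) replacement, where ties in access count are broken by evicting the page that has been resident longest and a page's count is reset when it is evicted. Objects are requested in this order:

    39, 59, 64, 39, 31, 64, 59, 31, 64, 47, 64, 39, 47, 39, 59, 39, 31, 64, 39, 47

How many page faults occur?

10

39: miss, frames {39}
59: miss, frames {39,59}
64: miss, frames {39,59,64}
39: hit
31: miss, evict 59, frames {39,64,31}
64: hit
59: miss, evict 31, frames {39,64,59}
31: miss, evict 59, frames {39,64,31}
64: hit
47: miss, evict 31, frames {39,64,47}
64: hit
39: hit
47: hit
39: hit
59: miss, evict 47, frames {39,64,59}
39: hit
31: miss, evict 59, frames {39,64,31}
64: hit
39: hit
47: miss, evict 31, frames {39,64,47}
Page faults: 10.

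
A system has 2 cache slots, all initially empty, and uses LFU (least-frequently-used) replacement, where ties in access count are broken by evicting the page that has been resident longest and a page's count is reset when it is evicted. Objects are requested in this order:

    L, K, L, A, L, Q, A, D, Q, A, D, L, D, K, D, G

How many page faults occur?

12

L: fault, frames (L)
K: fault, frames (L K)
L: hit
A: fault, evict K, frames (L A)
L: hit
Q: fault, evict A, frames (L Q)
A: fault, evict Q, frames (L A)
D: fault, evict A, frames (L D)
Q: fault, evict D, frames (L Q)
A: fault, evict Q, frames (L A)
D: fault, evict A, frames (L D)
L: hit
D: hit
K: fault, evict D, frames (L K)
D: fault, evict K, frames (L D)
G: fault, evict D, frames (L G)
Page faults: 12.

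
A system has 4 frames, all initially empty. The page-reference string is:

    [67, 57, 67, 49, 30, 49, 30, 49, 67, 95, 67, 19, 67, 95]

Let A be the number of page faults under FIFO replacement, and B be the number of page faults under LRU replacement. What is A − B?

Under FIFO: F F . F F . . . . F F F . . → 7 faults.
Under LRU: F F . F F . . . . F . F . . → 6 faults.
A − B = 7 − 6 = 1.

1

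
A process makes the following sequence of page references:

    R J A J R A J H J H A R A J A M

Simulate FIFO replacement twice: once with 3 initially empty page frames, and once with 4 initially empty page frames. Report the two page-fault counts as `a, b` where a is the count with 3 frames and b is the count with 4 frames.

3 frames: F F F . . . . F . . . F . F F F → 8 faults.
4 frames: F F F . . . . F . . . . . . . F → 5 faults.
5 < 8: adding a frame reduced faults, as is typical.

8, 5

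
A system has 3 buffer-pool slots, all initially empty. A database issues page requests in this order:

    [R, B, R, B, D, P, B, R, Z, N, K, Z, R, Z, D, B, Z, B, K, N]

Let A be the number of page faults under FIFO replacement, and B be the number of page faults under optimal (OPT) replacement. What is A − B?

Under FIFO: F F . . F F . F F F F . F F F F . . F F → 14 faults.
Under OPT: F F . . F F . . F F F . . . F F . . . F → 10 faults.
A − B = 14 − 10 = 4.

4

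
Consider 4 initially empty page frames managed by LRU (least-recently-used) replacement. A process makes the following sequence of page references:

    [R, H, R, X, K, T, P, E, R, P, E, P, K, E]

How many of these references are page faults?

R: fault, frames (R)
H: fault, frames (R H)
R: hit
X: fault, frames (H R X)
K: fault, frames (H R X K)
T: fault, evict H, frames (R X K T)
P: fault, evict R, frames (X K T P)
E: fault, evict X, frames (K T P E)
R: fault, evict K, frames (T P E R)
P: hit
E: hit
P: hit
K: fault, evict T, frames (R E P K)
E: hit
Page faults: 9.

9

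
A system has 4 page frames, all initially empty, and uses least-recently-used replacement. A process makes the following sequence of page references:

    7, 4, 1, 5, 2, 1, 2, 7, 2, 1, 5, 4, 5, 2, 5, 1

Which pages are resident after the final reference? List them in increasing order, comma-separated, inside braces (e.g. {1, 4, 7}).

{1, 2, 4, 5}

7 → miss, frames {7}
4 → miss, frames {7,4}
1 → miss, frames {7,4,1}
5 → miss, frames {7,4,1,5}
2 → miss, evict 7, frames {4,1,5,2}
1 → hit
2 → hit
7 → miss, evict 4, frames {5,1,2,7}
2 → hit
1 → hit
5 → hit
4 → miss, evict 7, frames {2,1,5,4}
5 → hit
2 → hit
5 → hit
1 → hit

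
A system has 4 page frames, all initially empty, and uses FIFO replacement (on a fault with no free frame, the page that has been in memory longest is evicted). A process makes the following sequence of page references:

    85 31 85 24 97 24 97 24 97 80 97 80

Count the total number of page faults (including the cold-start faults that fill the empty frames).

85 → miss, frames {85}
31 → miss, frames {85,31}
85 → hit
24 → miss, frames {85,31,24}
97 → miss, frames {85,31,24,97}
24 → hit
97 → hit
24 → hit
97 → hit
80 → miss, evict 85, frames {31,24,97,80}
97 → hit
80 → hit
Page faults: 5.

5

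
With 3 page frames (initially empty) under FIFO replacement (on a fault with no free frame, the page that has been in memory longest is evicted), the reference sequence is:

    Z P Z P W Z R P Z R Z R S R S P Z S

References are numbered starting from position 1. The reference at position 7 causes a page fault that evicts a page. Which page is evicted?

pos 1: Z -> fault, frames (Z)
pos 2: P -> fault, frames (Z P)
pos 3: Z -> hit
pos 4: P -> hit
pos 5: W -> fault, frames (Z P W)
pos 6: Z -> hit
pos 7: R -> fault, evict Z, frames (P W R)
At position 7, page Z is evicted.

Z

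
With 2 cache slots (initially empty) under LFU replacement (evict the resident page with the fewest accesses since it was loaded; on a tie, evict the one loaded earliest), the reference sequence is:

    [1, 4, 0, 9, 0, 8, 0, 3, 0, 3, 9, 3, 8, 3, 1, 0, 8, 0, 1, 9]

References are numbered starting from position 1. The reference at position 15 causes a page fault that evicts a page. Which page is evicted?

3

pos 1: 1: fault, frames {1}
pos 2: 4: fault, frames {1,4}
pos 3: 0: fault, evict 1, frames {4,0}
pos 4: 9: fault, evict 4, frames {0,9}
pos 5: 0: hit
pos 6: 8: fault, evict 9, frames {0,8}
pos 7: 0: hit
pos 8: 3: fault, evict 8, frames {0,3}
pos 9: 0: hit
pos 10: 3: hit
pos 11: 9: fault, evict 3, frames {0,9}
pos 12: 3: fault, evict 9, frames {0,3}
pos 13: 8: fault, evict 3, frames {0,8}
pos 14: 3: fault, evict 8, frames {0,3}
pos 15: 1: fault, evict 3, frames {0,1}
At position 15, page 3 is evicted.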